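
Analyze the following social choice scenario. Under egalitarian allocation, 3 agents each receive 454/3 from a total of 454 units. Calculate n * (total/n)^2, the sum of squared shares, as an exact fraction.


Step 1: Each agent's share = 454/3
Step 2: Square of each share = (454/3)^2 = 206116/9
Step 3: Sum of squares = 3 * 206116/9 = 206116/3

206116/3


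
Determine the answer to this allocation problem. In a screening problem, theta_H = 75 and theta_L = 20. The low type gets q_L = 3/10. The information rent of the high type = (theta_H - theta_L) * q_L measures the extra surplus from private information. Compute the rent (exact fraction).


Step 1: theta_H - theta_L = 75 - 20 = 55
Step 2: Information rent = (theta_H - theta_L) * q_L
Step 3: = 55 * 3/10
Step 4: = 33/2

33/2


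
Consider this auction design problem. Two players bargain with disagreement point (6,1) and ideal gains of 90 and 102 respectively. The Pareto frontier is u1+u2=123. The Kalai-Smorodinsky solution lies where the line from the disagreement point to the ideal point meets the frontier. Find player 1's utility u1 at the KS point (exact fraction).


Step 1: At the KS point, (u1-d1)/r1 = (u2-d2)/r2 = t and u1+u2 = 123
Step 2: u1 = d1 + r1*t and u2 = d2 + r2*t, so (d1 + r1*t) + (d2 + r2*t) = 123
Step 3: t = (123 - 6 - 1)/(90 + 102) = 116/192 = 29/48
Step 4: u1 = d1 + r1*t = 6 + 90 * 29/48 = 483/8
Step 5: (Check: u2 = d2 + r2*t = 501/8; u1+u2 = 483/8 + 501/8 = 123, on the frontier.)

483/8


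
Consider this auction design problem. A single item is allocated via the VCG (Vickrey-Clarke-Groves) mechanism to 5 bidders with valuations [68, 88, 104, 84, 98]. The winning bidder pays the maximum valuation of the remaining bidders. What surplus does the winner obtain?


Step 1: The winner is the agent with the highest value: agent 2 with value 104
Step 2: Values of other agents: [68, 88, 84, 98]
Step 3: VCG payment = max of others' values = 98
Step 4: Surplus = 104 - 98 = 6

6


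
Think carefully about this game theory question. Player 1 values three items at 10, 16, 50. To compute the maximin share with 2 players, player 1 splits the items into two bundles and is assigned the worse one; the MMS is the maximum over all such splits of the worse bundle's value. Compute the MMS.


Step 1: Item values = 10, 16, 50
Step 2: Enumerate all 2-bundle partitions and take the smaller bundle:
  Partition 1: {10} vs {16,50} -> bundles 10, 66; min = 10
  Partition 2: {16} vs {10,50} -> bundles 16, 60; min = 16
  Partition 3: {50} vs {10,16} -> bundles 50, 26; min = 26
Step 3: MMS = max(10, 16, 26) = 26

26


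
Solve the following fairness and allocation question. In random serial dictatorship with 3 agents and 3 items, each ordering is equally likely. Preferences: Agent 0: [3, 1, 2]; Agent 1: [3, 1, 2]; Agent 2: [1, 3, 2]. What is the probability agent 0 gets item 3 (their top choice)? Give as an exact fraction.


Step 1: Agent 0 wants item 3
Step 2: There are 6 possible orderings of agents
Step 3: In 3 orderings, agent 0 gets item 3
Step 4: Probability = 3/6 = 1/2

1/2


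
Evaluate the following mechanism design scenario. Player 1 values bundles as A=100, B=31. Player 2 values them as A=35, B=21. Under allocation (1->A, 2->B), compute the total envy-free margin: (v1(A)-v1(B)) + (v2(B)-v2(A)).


Step 1: Player 1's margin = v1(A) - v1(B) = 100 - 31 = 69
Step 2: Player 2's margin = v2(B) - v2(A) = 21 - 35 = -14
Step 3: Total margin = 69 + -14 = 55

55


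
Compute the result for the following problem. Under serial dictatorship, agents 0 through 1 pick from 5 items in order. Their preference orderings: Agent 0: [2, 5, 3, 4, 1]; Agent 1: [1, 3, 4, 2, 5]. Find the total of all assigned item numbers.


Step 1: Agent 0 picks item 2
Step 2: Agent 1 picks item 1
Step 3: Sum = 2 + 1 = 3

3


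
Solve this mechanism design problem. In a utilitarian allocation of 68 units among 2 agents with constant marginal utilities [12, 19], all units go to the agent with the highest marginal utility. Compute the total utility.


Step 1: The marginal utilities are [12, 19]
Step 2: The highest marginal utility is 19
Step 3: All 68 units go to that agent
Step 4: Total utility = 19 * 68 = 1292

1292


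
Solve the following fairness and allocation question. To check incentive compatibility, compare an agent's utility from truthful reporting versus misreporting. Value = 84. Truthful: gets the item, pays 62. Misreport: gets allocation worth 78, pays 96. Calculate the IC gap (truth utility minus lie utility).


Step 1: U(truth) = value - payment = 84 - 62 = 22
Step 2: U(lie) = allocation - payment = 78 - 96 = -18
Step 3: IC gap = 22 - (-18) = 40

40


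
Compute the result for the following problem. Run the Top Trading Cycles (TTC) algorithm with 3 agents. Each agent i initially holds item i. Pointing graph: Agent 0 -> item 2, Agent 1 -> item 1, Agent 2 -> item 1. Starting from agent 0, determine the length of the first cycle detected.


Step 1: Trace the pointer graph from agent 0: 0 -> 2 -> 1 -> 1
Step 2: A cycle is detected when we revisit agent 1
Step 3: The cycle is: 1 -> 1
Step 4: Cycle length = 1

1


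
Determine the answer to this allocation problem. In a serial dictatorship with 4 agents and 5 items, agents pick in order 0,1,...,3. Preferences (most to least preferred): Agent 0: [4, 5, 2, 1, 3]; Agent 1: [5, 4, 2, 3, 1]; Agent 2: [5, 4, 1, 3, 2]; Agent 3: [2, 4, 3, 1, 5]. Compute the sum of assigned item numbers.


Step 1: Agent 0 picks item 4
Step 2: Agent 1 picks item 5
Step 3: Agent 2 picks item 1
Step 4: Agent 3 picks item 2
Step 5: Sum = 4 + 5 + 1 + 2 = 12

12


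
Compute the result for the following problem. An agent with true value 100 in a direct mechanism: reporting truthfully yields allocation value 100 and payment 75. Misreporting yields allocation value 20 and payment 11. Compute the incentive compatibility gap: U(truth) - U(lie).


Step 1: U(truth) = value - payment = 100 - 75 = 25
Step 2: U(lie) = allocation - payment = 20 - 11 = 9
Step 3: IC gap = 25 - 9 = 16

16


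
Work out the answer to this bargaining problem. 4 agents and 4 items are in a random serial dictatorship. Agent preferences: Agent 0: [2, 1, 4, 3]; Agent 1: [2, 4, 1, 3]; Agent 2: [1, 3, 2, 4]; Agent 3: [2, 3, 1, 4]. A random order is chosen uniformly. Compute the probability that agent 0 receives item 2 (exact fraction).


Step 1: Agent 0 wants item 2
Step 2: There are 24 possible orderings of agents
Step 3: In 8 orderings, agent 0 gets item 2
Step 4: Probability = 8/24 = 1/3

1/3


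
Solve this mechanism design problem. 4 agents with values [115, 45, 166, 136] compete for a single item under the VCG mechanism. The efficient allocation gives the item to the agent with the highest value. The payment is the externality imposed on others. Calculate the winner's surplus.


Step 1: The winner is the agent with the highest value: agent 2 with value 166
Step 2: Values of other agents: [115, 45, 136]
Step 3: VCG payment = max of others' values = 136
Step 4: Surplus = 166 - 136 = 30

30


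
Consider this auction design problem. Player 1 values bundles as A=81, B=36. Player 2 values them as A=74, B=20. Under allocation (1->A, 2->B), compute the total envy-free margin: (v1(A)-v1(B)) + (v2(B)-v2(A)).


Step 1: Player 1's margin = v1(A) - v1(B) = 81 - 36 = 45
Step 2: Player 2's margin = v2(B) - v2(A) = 20 - 74 = -54
Step 3: Total margin = 45 + -54 = -9

-9


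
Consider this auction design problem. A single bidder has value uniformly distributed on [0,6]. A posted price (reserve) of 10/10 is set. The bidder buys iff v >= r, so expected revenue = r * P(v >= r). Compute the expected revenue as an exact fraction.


Step 1: Posted price r = 1, value support [0,6]
Step 2: P(v >= r) = (6 - 1)/6 = 5/6
Step 3: Expected revenue = r * P(v >= r) = 1 * 5/6
Step 4: Revenue = 5/6

5/6


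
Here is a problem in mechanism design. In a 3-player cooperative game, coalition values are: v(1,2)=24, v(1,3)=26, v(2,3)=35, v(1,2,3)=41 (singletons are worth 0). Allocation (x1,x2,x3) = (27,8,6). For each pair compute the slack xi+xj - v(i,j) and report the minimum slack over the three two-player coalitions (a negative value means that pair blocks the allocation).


Step 1: Slack for coalition (1,2): x1+x2 - v12 = 35 - 24 = 11
Step 2: Slack for coalition (1,3): x1+x3 - v13 = 33 - 26 = 7
Step 3: Slack for coalition (2,3): x2+x3 - v23 = 14 - 35 = -21
Step 4: Minimum slack = min(11, 7, -21) = -21, attained by (2,3); coalition (2,3) can block (slack < 0), so the allocation is not in the core

-21


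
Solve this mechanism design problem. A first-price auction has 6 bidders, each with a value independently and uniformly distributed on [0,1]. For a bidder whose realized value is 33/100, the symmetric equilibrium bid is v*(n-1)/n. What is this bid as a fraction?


Step 1: The symmetric BNE bidding function is b(v) = v * (n-1) / n
Step 2: Substitute v = 33/100 and n = 6
Step 3: b = 33/100 * 5/6
Step 4: b = 11/40

11/40


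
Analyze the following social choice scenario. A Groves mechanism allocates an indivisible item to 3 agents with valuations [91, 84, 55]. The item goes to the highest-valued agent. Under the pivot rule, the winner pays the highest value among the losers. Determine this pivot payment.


Step 1: The efficient winner is agent 0 with value 91
Step 2: Other agents' values: [84, 55]
Step 3: Pivot payment = max(others) = 84
Step 4: The winner pays 84

84


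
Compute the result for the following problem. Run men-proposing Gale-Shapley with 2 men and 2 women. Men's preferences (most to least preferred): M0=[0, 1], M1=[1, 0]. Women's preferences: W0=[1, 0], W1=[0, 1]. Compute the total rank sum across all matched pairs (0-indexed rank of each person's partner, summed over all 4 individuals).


Step 1: Run Gale-Shapley (men propose, women hold best offer):
  M0 proposes to W0; she accepts
  M1 proposes to W1; she accepts
Step 2: Final matching: W0-M0, W1-M1
Step 3: 0-indexed ranks (man's rank of his match, then woman's): 0 + 1 + 0 + 1
Step 4: Total rank sum = 2

2


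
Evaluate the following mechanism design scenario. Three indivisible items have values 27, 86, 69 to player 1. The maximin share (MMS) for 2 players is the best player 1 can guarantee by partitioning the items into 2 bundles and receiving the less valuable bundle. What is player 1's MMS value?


Step 1: Item values = 27, 86, 69
Step 2: Enumerate all 2-bundle partitions and take the smaller bundle:
  Partition 1: {27} vs {86,69} -> bundles 27, 155; min = 27
  Partition 2: {86} vs {27,69} -> bundles 86, 96; min = 86
  Partition 3: {69} vs {27,86} -> bundles 69, 113; min = 69
Step 3: MMS = max(27, 86, 69) = 86

86


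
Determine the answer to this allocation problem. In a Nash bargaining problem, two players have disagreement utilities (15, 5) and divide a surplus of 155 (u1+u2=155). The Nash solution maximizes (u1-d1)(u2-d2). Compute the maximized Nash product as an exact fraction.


Step 1: The Nash solution splits surplus symmetrically above the disagreement point
Step 2: u1 = (total + d1 - d2)/2 = (155 + 15 - 5)/2 = 165/2
Step 3: u2 = (total - d1 + d2)/2 = (155 - 15 + 5)/2 = 145/2
Step 4: Nash product = (165/2 - 15) * (145/2 - 5)
Step 5: = 135/2 * 135/2 = 18225/4

18225/4


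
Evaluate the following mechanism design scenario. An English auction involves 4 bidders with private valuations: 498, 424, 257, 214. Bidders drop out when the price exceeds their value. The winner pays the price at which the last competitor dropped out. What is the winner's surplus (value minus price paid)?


Step 1: Identify the highest value: 498
Step 2: Identify the second-highest value: 424
Step 3: The final price = second-highest value = 424
Step 4: Surplus = 498 - 424 = 74

74


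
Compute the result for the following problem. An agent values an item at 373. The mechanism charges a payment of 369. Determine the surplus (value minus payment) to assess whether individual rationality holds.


Step 1: Surplus = value - payment = 373 - 369 = 4
Step 2: IR is satisfied (surplus >= 0)

4


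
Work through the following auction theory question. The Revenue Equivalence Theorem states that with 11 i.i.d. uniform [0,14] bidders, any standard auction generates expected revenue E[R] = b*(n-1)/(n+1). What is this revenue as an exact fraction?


Step 1: By Revenue Equivalence, expected revenue = b*(n-1)/(n+1)
Step 2: Substituting n = 11, b = 14
Step 3: Revenue = 14*(11-1)/(11+1) = 14*10/12
Step 4: Revenue = 140/12 = 35/3

35/3


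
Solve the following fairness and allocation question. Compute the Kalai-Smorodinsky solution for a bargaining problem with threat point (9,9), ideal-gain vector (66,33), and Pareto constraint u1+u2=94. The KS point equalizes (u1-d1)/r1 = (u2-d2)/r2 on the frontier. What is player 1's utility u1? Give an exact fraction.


Step 1: At the KS point, (u1-d1)/r1 = (u2-d2)/r2 = t and u1+u2 = 94
Step 2: u1 = d1 + r1*t and u2 = d2 + r2*t, so (d1 + r1*t) + (d2 + r2*t) = 94
Step 3: t = (94 - 9 - 9)/(66 + 33) = 76/99
Step 4: u1 = d1 + r1*t = 9 + 66 * 76/99 = 179/3
Step 5: (Check: u2 = d2 + r2*t = 103/3; u1+u2 = 179/3 + 103/3 = 94, on the frontier.)

179/3


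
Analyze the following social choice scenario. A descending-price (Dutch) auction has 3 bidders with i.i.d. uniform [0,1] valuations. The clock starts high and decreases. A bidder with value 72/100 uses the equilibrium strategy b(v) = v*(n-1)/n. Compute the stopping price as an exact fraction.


Step 1: Dutch auctions are strategically equivalent to first-price auctions
Step 2: The equilibrium bid is b(v) = v*(n-1)/n
Step 3: b = 18/25 * 2/3
Step 4: b = 12/25

12/25


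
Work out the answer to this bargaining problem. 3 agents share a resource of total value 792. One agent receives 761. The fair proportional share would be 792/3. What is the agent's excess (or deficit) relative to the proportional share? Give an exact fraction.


Step 1: Proportional share = 792/3 = 264
Step 2: Agent's actual allocation = 761
Step 3: Excess = 761 - 264 = 497

497


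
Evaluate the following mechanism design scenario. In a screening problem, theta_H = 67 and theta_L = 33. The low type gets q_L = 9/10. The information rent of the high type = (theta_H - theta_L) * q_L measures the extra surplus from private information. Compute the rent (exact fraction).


Step 1: theta_H - theta_L = 67 - 33 = 34
Step 2: Information rent = (theta_H - theta_L) * q_L
Step 3: = 34 * 9/10
Step 4: = 153/5

153/5


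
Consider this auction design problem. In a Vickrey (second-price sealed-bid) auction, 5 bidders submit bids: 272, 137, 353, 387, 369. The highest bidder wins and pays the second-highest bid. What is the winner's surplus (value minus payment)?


Step 1: Sort bids in descending order: 387, 369, 353, 272, 137
Step 2: The winning bid is the highest: 387
Step 3: The payment equals the second-highest bid: 369
Step 4: Surplus = winner's bid - payment = 387 - 369 = 18

18


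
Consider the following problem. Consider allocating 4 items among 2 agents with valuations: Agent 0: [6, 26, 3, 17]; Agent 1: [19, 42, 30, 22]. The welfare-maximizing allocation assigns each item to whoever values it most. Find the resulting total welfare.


Step 1: For each item, find the maximum value among all agents.
Step 2: Item 0 -> Agent 1 (value 19)
Step 3: Item 1 -> Agent 1 (value 42)
Step 4: Item 2 -> Agent 1 (value 30)
Step 5: Item 3 -> Agent 1 (value 22)
Step 6: Total welfare = 19 + 42 + 30 + 22 = 113

113


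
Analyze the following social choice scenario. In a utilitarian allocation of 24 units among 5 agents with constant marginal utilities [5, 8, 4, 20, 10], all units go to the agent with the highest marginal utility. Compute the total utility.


Step 1: The marginal utilities are [5, 8, 4, 20, 10]
Step 2: The highest marginal utility is 20
Step 3: All 24 units go to that agent
Step 4: Total utility = 20 * 24 = 480

480


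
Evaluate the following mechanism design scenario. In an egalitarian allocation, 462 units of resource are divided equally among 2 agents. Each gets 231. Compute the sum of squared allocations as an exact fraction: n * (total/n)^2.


Step 1: Each agent's share = 462/2 = 231
Step 2: Square of each share = (231)^2 = 53361
Step 3: Sum of squares = 2 * 53361 = 106722

106722


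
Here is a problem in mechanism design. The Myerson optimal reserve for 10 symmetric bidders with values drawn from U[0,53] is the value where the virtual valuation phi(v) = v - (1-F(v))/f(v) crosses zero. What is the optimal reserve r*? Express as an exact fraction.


Step 1: For U[0,53], F(v) = v/53 and f(v) = 1/53
Step 2: phi(v) = v - (1 - v/53)/(1/53) = v - (53 - v) = 2v - 53
Step 3: Set phi(r*) = 0: 2r* - 53 = 0
Step 4: r* = 53/2 (the number of bidders n = 10 does not enter)

53/2


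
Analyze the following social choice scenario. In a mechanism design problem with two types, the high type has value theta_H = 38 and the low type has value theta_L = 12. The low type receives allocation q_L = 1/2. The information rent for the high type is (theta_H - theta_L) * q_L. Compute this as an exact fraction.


Step 1: theta_H - theta_L = 38 - 12 = 26
Step 2: Information rent = (theta_H - theta_L) * q_L
Step 3: = 26 * 1/2
Step 4: = 13

13


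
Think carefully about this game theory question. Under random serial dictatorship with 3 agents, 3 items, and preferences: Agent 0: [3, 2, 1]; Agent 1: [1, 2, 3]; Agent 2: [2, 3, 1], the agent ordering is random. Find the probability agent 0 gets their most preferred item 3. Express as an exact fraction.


Step 1: Agent 0 wants item 3
Step 2: There are 6 possible orderings of agents
Step 3: In 6 orderings, agent 0 gets item 3
Step 4: Probability = 6/6 = 1

1


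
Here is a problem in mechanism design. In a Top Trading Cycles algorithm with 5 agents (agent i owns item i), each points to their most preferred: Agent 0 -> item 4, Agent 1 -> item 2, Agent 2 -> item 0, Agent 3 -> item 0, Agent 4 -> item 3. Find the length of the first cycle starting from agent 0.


Step 1: Trace the pointer graph from agent 0: 0 -> 4 -> 3 -> 0
Step 2: A cycle is detected when we revisit agent 0
Step 3: The cycle is: 0 -> 4 -> 3 -> 0
Step 4: Cycle length = 3

3


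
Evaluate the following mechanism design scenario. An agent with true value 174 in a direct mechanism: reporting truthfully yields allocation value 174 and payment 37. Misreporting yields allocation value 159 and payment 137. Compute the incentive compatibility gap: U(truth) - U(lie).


Step 1: U(truth) = value - payment = 174 - 37 = 137
Step 2: U(lie) = allocation - payment = 159 - 137 = 22
Step 3: IC gap = 137 - 22 = 115

115


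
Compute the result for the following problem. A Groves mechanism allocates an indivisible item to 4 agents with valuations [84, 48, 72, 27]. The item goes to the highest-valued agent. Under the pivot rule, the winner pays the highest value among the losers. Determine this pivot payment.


Step 1: The efficient winner is agent 0 with value 84
Step 2: Other agents' values: [48, 72, 27]
Step 3: Pivot payment = max(others) = 72
Step 4: The winner pays 72

72


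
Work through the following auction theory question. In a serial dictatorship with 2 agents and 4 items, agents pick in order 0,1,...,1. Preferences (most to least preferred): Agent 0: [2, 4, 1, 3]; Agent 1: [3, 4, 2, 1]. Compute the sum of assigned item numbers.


Step 1: Agent 0 picks item 2
Step 2: Agent 1 picks item 3
Step 3: Sum = 2 + 3 = 5

5


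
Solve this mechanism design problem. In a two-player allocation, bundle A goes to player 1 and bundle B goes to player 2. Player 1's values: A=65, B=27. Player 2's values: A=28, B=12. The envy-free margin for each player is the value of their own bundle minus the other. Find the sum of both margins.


Step 1: Player 1's margin = v1(A) - v1(B) = 65 - 27 = 38
Step 2: Player 2's margin = v2(B) - v2(A) = 12 - 28 = -16
Step 3: Total margin = 38 + -16 = 22

22


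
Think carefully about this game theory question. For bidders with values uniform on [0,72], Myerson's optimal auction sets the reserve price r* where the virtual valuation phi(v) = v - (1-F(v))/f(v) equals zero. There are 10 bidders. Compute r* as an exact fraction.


Step 1: For U[0,72], F(v) = v/72 and f(v) = 1/72
Step 2: phi(v) = v - (1 - v/72)/(1/72) = v - (72 - v) = 2v - 72
Step 3: Set phi(r*) = 0: 2r* - 72 = 0
Step 4: r* = 72/2 = 36 (the number of bidders n = 10 does not enter)

36


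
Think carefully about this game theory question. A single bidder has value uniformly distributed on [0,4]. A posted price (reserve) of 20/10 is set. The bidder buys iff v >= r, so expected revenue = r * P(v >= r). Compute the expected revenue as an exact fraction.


Step 1: Posted price r = 2, value support [0,4]
Step 2: P(v >= r) = (4 - 2)/4 = 1/2
Step 3: Expected revenue = r * P(v >= r) = 2 * 1/2
Step 4: Revenue = 1

1


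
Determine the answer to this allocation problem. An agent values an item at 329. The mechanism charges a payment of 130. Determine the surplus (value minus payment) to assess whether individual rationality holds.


Step 1: Surplus = value - payment = 329 - 130 = 199
Step 2: IR is satisfied (surplus >= 0)

199


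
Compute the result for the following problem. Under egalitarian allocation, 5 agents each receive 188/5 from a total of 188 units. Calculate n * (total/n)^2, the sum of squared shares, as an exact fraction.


Step 1: Each agent's share = 188/5
Step 2: Square of each share = (188/5)^2 = 35344/25
Step 3: Sum of squares = 5 * 35344/25 = 35344/5

35344/5


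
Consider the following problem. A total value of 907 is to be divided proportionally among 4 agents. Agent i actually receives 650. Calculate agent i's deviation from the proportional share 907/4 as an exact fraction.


Step 1: Proportional share = 907/4
Step 2: Agent's actual allocation = 650
Step 3: Excess = 650 - 907/4 = 1693/4

1693/4


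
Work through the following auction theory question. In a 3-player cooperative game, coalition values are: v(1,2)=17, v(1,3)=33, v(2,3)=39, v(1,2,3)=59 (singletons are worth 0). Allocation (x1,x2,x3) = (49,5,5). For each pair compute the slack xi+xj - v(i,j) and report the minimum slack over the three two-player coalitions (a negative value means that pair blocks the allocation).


Step 1: Slack for coalition (1,2): x1+x2 - v12 = 54 - 17 = 37
Step 2: Slack for coalition (1,3): x1+x3 - v13 = 54 - 33 = 21
Step 3: Slack for coalition (2,3): x2+x3 - v23 = 10 - 39 = -29
Step 4: Minimum slack = min(37, 21, -29) = -29, attained by (2,3); coalition (2,3) can block (slack < 0), so the allocation is not in the core

-29


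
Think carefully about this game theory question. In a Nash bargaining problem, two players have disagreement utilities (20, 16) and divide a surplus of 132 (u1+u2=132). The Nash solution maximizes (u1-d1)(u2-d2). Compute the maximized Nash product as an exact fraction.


Step 1: The Nash solution splits surplus symmetrically above the disagreement point
Step 2: u1 = (total + d1 - d2)/2 = (132 + 20 - 16)/2 = 68
Step 3: u2 = (total - d1 + d2)/2 = (132 - 20 + 16)/2 = 64
Step 4: Nash product = (68 - 20) * (64 - 16)
Step 5: = 48 * 48 = 2304

2304


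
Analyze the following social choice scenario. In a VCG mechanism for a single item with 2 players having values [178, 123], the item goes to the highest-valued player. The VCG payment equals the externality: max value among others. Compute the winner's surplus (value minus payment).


Step 1: The winner is the agent with the highest value: agent 0 with value 178
Step 2: Values of other agents: [123]
Step 3: VCG payment = max of others' values = 123
Step 4: Surplus = 178 - 123 = 55

55


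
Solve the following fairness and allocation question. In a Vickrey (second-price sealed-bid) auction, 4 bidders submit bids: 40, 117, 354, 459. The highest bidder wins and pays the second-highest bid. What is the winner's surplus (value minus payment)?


Step 1: Sort bids in descending order: 459, 354, 117, 40
Step 2: The winning bid is the highest: 459
Step 3: The payment equals the second-highest bid: 354
Step 4: Surplus = winner's bid - payment = 459 - 354 = 105

105


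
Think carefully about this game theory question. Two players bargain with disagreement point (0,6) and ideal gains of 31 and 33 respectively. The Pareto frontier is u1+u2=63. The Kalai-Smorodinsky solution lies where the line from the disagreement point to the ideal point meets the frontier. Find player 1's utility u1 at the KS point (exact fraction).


Step 1: At the KS point, (u1-d1)/r1 = (u2-d2)/r2 = t and u1+u2 = 63
Step 2: u1 = d1 + r1*t and u2 = d2 + r2*t, so (d1 + r1*t) + (d2 + r2*t) = 63
Step 3: t = (63 - 0 - 6)/(31 + 33) = 57/64
Step 4: u1 = d1 + r1*t = 0 + 31 * 57/64 = 1767/64
Step 5: (Check: u2 = d2 + r2*t = 2265/64; u1+u2 = 1767/64 + 2265/64 = 63, on the frontier.)

1767/64


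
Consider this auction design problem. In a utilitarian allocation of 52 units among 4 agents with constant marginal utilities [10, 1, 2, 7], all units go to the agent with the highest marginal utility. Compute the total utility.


Step 1: The marginal utilities are [10, 1, 2, 7]
Step 2: The highest marginal utility is 10
Step 3: All 52 units go to that agent
Step 4: Total utility = 10 * 52 = 520

520


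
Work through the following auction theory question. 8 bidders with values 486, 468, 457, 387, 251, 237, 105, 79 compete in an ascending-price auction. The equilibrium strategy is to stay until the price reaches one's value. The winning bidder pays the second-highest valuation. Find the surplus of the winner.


Step 1: Identify the highest value: 486
Step 2: Identify the second-highest value: 468
Step 3: The final price = second-highest value = 468
Step 4: Surplus = 486 - 468 = 18

18


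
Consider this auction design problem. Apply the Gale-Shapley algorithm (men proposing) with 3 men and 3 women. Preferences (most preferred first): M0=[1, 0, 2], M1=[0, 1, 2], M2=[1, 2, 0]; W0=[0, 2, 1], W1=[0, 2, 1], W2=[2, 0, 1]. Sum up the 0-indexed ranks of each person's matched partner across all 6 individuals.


Step 1: Run Gale-Shapley (men propose, women hold best offer):
  M0 proposes to W1; she accepts
  M1 proposes to W0; she accepts
  M2 proposes to W1; rejected
  M2 proposes to W2; she accepts
Step 2: Final matching: W0-M1, W1-M0, W2-M2
Step 3: 0-indexed ranks (man's rank of his match, then woman's): 0 + 2 + 0 + 0 + 1 + 0
Step 4: Total rank sum = 3

3


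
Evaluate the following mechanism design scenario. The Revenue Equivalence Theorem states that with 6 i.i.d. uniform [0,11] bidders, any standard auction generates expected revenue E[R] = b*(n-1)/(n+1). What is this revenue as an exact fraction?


Step 1: By Revenue Equivalence, expected revenue = b*(n-1)/(n+1)
Step 2: Substituting n = 6, b = 11
Step 3: Revenue = 11*(6-1)/(6+1) = 11*5/7
Step 4: Revenue = 55/7

55/7


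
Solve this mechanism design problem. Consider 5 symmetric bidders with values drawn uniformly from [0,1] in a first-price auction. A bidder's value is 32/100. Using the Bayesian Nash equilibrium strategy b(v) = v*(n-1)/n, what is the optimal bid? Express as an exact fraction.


Step 1: The symmetric BNE bidding function is b(v) = v * (n-1) / n
Step 2: Substitute v = 8/25 and n = 5
Step 3: b = 8/25 * 4/5
Step 4: b = 32/125

32/125


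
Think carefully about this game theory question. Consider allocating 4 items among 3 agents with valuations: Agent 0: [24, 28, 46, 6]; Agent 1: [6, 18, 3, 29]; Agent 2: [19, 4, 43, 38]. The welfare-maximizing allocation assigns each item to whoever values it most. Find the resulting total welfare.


Step 1: For each item, find the maximum value among all agents.
Step 2: Item 0 -> Agent 0 (value 24)
Step 3: Item 1 -> Agent 0 (value 28)
Step 4: Item 2 -> Agent 0 (value 46)
Step 5: Item 3 -> Agent 2 (value 38)
Step 6: Total welfare = 24 + 28 + 46 + 38 = 136

136


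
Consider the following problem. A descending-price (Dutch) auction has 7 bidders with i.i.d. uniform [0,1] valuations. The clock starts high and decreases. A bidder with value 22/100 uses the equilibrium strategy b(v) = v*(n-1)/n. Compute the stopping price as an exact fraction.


Step 1: Dutch auctions are strategically equivalent to first-price auctions
Step 2: The equilibrium bid is b(v) = v*(n-1)/n
Step 3: b = 11/50 * 6/7
Step 4: b = 33/175

33/175


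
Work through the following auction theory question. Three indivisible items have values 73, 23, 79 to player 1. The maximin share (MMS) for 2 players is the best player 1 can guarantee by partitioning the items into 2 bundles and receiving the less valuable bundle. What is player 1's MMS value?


Step 1: Item values = 73, 23, 79
Step 2: Enumerate all 2-bundle partitions and take the smaller bundle:
  Partition 1: {73} vs {23,79} -> bundles 73, 102; min = 73
  Partition 2: {23} vs {73,79} -> bundles 23, 152; min = 23
  Partition 3: {79} vs {73,23} -> bundles 79, 96; min = 79
Step 3: MMS = max(73, 23, 79) = 79

79


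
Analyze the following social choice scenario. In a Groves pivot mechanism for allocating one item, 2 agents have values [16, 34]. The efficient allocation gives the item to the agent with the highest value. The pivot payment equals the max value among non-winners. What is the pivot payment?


Step 1: The efficient winner is agent 1 with value 34
Step 2: Other agents' values: [16]
Step 3: Pivot payment = max(others) = 16
Step 4: The winner pays 16

16


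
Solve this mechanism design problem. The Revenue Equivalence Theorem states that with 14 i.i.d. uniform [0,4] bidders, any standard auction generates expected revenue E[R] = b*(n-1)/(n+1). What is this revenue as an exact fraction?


Step 1: By Revenue Equivalence, expected revenue = b*(n-1)/(n+1)
Step 2: Substituting n = 14, b = 4
Step 3: Revenue = 4*(14-1)/(14+1) = 4*13/15
Step 4: Revenue = 52/15

52/15


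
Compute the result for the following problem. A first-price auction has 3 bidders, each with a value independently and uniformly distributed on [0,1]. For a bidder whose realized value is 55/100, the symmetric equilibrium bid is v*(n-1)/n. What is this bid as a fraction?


Step 1: The symmetric BNE bidding function is b(v) = v * (n-1) / n
Step 2: Substitute v = 11/20 and n = 3
Step 3: b = 11/20 * 2/3
Step 4: b = 11/30

11/30


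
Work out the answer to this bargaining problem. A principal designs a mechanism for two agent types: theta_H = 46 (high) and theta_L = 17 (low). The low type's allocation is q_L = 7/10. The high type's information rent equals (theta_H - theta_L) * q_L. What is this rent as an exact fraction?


Step 1: theta_H - theta_L = 46 - 17 = 29
Step 2: Information rent = (theta_H - theta_L) * q_L
Step 3: = 29 * 7/10
Step 4: = 203/10

203/10


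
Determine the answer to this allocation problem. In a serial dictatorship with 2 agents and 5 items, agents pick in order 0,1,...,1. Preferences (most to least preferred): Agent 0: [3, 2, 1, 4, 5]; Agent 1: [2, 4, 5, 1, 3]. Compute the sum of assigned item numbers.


Step 1: Agent 0 picks item 3
Step 2: Agent 1 picks item 2
Step 3: Sum = 3 + 2 = 5

5


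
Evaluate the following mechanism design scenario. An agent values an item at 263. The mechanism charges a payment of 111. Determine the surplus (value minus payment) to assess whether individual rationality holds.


Step 1: Surplus = value - payment = 263 - 111 = 152
Step 2: IR is satisfied (surplus >= 0)

152


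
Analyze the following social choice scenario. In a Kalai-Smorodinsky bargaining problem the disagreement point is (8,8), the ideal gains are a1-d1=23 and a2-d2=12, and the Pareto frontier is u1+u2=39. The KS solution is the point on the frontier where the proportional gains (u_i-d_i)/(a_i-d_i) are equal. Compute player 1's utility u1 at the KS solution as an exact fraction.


Step 1: At the KS point, (u1-d1)/r1 = (u2-d2)/r2 = t and u1+u2 = 39
Step 2: u1 = d1 + r1*t and u2 = d2 + r2*t, so (d1 + r1*t) + (d2 + r2*t) = 39
Step 3: t = (39 - 8 - 8)/(23 + 12) = 23/35
Step 4: u1 = d1 + r1*t = 8 + 23 * 23/35 = 809/35
Step 5: (Check: u2 = d2 + r2*t = 556/35; u1+u2 = 809/35 + 556/35 = 39, on the frontier.)

809/35


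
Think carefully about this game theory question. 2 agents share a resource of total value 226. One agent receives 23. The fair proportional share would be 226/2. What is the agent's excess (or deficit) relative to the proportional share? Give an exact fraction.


Step 1: Proportional share = 226/2 = 113
Step 2: Agent's actual allocation = 23
Step 3: Excess = 23 - 113 = -90

-90


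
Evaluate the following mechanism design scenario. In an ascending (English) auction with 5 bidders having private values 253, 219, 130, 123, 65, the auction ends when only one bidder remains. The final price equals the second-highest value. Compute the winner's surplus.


Step 1: Identify the highest value: 253
Step 2: Identify the second-highest value: 219
Step 3: The final price = second-highest value = 219
Step 4: Surplus = 253 - 219 = 34

34


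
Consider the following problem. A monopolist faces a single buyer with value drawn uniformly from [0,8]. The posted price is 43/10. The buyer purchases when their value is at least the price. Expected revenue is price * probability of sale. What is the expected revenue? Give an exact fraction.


Step 1: Posted price r = 43/10, value support [0,8]
Step 2: P(v >= r) = (8 - 43/10)/8 = 37/80
Step 3: Expected revenue = r * P(v >= r) = 43/10 * 37/80
Step 4: Revenue = 1591/800

1591/800


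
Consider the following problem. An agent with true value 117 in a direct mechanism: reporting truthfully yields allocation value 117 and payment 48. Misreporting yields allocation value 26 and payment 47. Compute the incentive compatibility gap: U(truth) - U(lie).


Step 1: U(truth) = value - payment = 117 - 48 = 69
Step 2: U(lie) = allocation - payment = 26 - 47 = -21
Step 3: IC gap = 69 - (-21) = 90

90


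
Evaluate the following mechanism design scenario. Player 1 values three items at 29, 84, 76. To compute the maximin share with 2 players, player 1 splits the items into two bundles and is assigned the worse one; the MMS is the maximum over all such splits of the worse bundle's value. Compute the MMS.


Step 1: Item values = 29, 84, 76
Step 2: Enumerate all 2-bundle partitions and take the smaller bundle:
  Partition 1: {29} vs {84,76} -> bundles 29, 160; min = 29
  Partition 2: {84} vs {29,76} -> bundles 84, 105; min = 84
  Partition 3: {76} vs {29,84} -> bundles 76, 113; min = 76
Step 3: MMS = max(29, 84, 76) = 84

84


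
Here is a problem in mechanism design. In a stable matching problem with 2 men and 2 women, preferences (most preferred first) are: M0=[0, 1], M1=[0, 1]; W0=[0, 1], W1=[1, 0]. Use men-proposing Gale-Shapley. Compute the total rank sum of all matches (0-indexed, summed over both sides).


Step 1: Run Gale-Shapley (men propose, women hold best offer):
  M0 proposes to W0; she accepts
  M1 proposes to W0; rejected
  M1 proposes to W1; she accepts
Step 2: Final matching: W0-M0, W1-M1
Step 3: 0-indexed ranks (man's rank of his match, then woman's): 0 + 0 + 1 + 0
Step 4: Total rank sum = 1

1


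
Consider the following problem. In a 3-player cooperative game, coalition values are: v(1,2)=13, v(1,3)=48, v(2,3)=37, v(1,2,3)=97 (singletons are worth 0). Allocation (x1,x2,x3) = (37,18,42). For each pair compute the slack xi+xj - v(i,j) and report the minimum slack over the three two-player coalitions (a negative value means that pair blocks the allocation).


Step 1: Slack for coalition (1,2): x1+x2 - v12 = 55 - 13 = 42
Step 2: Slack for coalition (1,3): x1+x3 - v13 = 79 - 48 = 31
Step 3: Slack for coalition (2,3): x2+x3 - v23 = 60 - 37 = 23
Step 4: Minimum slack = min(42, 31, 23) = 23, attained by (2,3); no pair can gain by deviating, so the allocation is in the core

23


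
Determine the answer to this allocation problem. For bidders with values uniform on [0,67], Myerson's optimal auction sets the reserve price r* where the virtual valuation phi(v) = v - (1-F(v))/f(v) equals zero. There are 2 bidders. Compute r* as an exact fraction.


Step 1: For U[0,67], F(v) = v/67 and f(v) = 1/67
Step 2: phi(v) = v - (1 - v/67)/(1/67) = v - (67 - v) = 2v - 67
Step 3: Set phi(r*) = 0: 2r* - 67 = 0
Step 4: r* = 67/2 (the number of bidders n = 2 does not enter)

67/2


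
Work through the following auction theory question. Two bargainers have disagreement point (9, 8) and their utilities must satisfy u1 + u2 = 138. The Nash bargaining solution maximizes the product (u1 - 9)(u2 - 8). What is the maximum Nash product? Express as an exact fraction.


Step 1: The Nash solution splits surplus symmetrically above the disagreement point
Step 2: u1 = (total + d1 - d2)/2 = (138 + 9 - 8)/2 = 139/2
Step 3: u2 = (total - d1 + d2)/2 = (138 - 9 + 8)/2 = 137/2
Step 4: Nash product = (139/2 - 9) * (137/2 - 8)
Step 5: = 121/2 * 121/2 = 14641/4

14641/4


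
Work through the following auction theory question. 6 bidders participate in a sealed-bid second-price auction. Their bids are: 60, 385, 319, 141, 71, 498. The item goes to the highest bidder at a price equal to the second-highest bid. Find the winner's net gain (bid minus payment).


Step 1: Sort bids in descending order: 498, 385, 319, 141, 71, 60
Step 2: The winning bid is the highest: 498
Step 3: The payment equals the second-highest bid: 385
Step 4: Surplus = winner's bid - payment = 498 - 385 = 113

113


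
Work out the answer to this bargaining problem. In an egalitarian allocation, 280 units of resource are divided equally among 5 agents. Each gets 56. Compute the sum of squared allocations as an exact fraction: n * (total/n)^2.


Step 1: Each agent's share = 280/5 = 56
Step 2: Square of each share = (56)^2 = 3136
Step 3: Sum of squares = 5 * 3136 = 15680

15680


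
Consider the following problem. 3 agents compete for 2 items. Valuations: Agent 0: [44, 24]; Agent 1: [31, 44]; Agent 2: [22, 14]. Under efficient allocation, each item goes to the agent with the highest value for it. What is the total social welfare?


Step 1: For each item, find the maximum value among all agents.
Step 2: Item 0 -> Agent 0 (value 44)
Step 3: Item 1 -> Agent 1 (value 44)
Step 4: Total welfare = 44 + 44 = 88

88


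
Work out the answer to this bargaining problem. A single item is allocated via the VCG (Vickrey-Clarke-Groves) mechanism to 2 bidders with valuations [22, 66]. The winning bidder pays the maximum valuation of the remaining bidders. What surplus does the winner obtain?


Step 1: The winner is the agent with the highest value: agent 1 with value 66
Step 2: Values of other agents: [22]
Step 3: VCG payment = max of others' values = 22
Step 4: Surplus = 66 - 22 = 44

44


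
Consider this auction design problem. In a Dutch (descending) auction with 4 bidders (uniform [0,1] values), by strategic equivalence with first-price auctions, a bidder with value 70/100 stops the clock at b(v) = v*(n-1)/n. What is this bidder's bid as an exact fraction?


Step 1: Dutch auctions are strategically equivalent to first-price auctions
Step 2: The equilibrium bid is b(v) = v*(n-1)/n
Step 3: b = 7/10 * 3/4
Step 4: b = 21/40

21/40


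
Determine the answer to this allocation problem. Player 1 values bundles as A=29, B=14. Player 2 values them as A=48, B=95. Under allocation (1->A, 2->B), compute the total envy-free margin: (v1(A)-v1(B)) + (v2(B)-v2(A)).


Step 1: Player 1's margin = v1(A) - v1(B) = 29 - 14 = 15
Step 2: Player 2's margin = v2(B) - v2(A) = 95 - 48 = 47
Step 3: Total margin = 15 + 47 = 62

62


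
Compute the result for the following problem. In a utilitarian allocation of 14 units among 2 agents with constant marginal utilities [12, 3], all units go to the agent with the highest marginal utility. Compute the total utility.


Step 1: The marginal utilities are [12, 3]
Step 2: The highest marginal utility is 12
Step 3: All 14 units go to that agent
Step 4: Total utility = 12 * 14 = 168

168


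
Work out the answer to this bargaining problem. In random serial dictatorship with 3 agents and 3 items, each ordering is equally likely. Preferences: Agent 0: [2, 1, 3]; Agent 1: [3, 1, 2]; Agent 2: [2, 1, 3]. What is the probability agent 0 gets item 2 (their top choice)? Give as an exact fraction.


Step 1: Agent 0 wants item 2
Step 2: There are 6 possible orderings of agents
Step 3: In 3 orderings, agent 0 gets item 2
Step 4: Probability = 3/6 = 1/2

1/2
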